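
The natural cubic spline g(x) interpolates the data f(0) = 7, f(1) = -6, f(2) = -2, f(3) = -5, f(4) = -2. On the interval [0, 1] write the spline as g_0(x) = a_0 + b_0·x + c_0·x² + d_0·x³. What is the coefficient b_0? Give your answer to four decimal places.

Let M_i = g''(x_i). Step sizes h_i = 1, 1, 1, 1; slopes of the chords Δ_i = (y_(i+1) - y_i)/h_i = -13, 4, -3, 3.
  1·M_0 + 4·M_1 + 1·M_2 = 6(Δ_1 - Δ_0) = 102
  1·M_1 + 4·M_2 + 1·M_3 = 6(Δ_2 - Δ_1) = -42
  1·M_2 + 4·M_3 + 1·M_4 = 6(Δ_3 - Δ_2) = 36
Natural end conditions: M_0 = M_4 = 0.
Solving the tridiagonal system: M_0 = 0, M_1 = 867/28, M_2 = -153/7, M_3 = 405/28, M_4 = 0.
On [0, 1], with g_0(x) = a_0 + b_0·x + c_0·x² + d_0·x³: c_0 = M_0/2 = 0, d_0 = (M_1 - M_0)/(6h_0) = 289/56, b_0 = Δ_0 - h_0(2M_0 + M_1)/6 = -1017/56.

-18.1607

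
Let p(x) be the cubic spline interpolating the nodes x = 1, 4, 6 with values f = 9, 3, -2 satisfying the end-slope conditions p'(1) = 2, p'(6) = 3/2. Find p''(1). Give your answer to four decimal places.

Let M_i = p''(x_i). Step sizes h_i = 3, 2; slopes of the chords Δ_i = (y_(i+1) - y_i)/h_i = -2, -5/2.
  3·M_0 + 10·M_1 + 2·M_2 = 6(Δ_1 - Δ_0) = -3
Clamped end conditions give two more equations: 2h_0·M_0 + h_0·M_1 = 6(Δ_0 - p'(1)) = -24 and h_1·M_1 + 2h_1·M_2 = 6(p'(6) - Δ_1) = 24.
Solving: M_0 = -19/5, M_1 = -2/5, M_2 = 31/5.

-3.8000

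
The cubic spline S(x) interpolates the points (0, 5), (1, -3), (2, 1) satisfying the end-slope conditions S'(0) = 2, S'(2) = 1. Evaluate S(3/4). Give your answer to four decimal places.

Put m_i = S'' at the i-th knot. Here h = (1, 1) and Δ = (-8, 4), so the interior equations h_(i-1)·m_(i-1) + 2(h_(i-1)+h_i)·m_i + h_i·m_(i+1) = 6(Δ_i − Δ_(i-1)) read
  1·m_0 + 4·m_1 + 1·m_2 = 6(Δ_1 - Δ_0) = 72
Clamped end conditions give two more equations: 2h_0·m_0 + h_0·m_1 = 6(Δ_0 - S'(0)) = -60 and h_1·m_1 + 2h_1·m_2 = 6(S'(2) - Δ_1) = -18.
Forward elimination and back-substitution give m_0 = -97/2, m_1 = 37, m_2 = -55/2.
On [0, 1], S(x) = 5 + 2·x - 97/4·x² + 57/4·x³.
With x = 3/4: S(3/4) = -289/256.

-1.1289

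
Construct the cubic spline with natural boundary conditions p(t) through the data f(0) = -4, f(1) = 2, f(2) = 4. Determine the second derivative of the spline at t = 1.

With m_i denoting the second derivative at x_i, h_i = 1, 1, and Δ_i = (y_(i+1) − y_i)/h_i = 6, 2:
  1·m_0 + 4·m_1 + 1·m_2 = 6(Δ_1 - Δ_0) = -24
Natural end conditions: m_0 = m_2 = 0.
Solving the tridiagonal system: m_0 = 0, m_1 = -6, m_2 = 0.

-6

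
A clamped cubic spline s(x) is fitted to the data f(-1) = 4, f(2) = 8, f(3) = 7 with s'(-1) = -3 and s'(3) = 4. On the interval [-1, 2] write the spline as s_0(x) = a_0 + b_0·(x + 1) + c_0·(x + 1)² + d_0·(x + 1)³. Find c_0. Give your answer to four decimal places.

3.9167

Write σ_i for s''(x_i). With h_i = 3, 1 and divided differences Δ_i = 4/3, -1, the continuity of s' gives the tridiagonal system
  3·σ_0 + 8·σ_1 + 1·σ_2 = 6(Δ_1 - Δ_0) = -14
Clamped end conditions give two more equations: 2h_0·σ_0 + h_0·σ_1 = 6(Δ_0 - s'(-1)) = 26 and h_1·σ_1 + 2h_1·σ_2 = 6(s'(3) - Δ_1) = 30.
Solving: σ_0 = 47/6, σ_1 = -7, σ_2 = 37/2.
On [-1, 2], with s_0(x) = a_0 + b_0·(x + 1) + c_0·(x + 1)² + d_0·(x + 1)³: c_0 = σ_0/2 = 47/12, d_0 = (σ_1 - σ_0)/(6h_0) = -89/108, b_0 = Δ_0 - h_0(2σ_0 + σ_1)/6 = -3.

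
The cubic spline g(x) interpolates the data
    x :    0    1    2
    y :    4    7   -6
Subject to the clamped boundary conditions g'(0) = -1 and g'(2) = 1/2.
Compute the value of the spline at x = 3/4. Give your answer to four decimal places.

7.5215

Write M_i for g''(x_i). With h_i = 1, 1 and divided differences Δ_i = 3, -13, the continuity of g' gives the tridiagonal system
  1·M_0 + 4·M_1 + 1·M_2 = 6(Δ_1 - Δ_0) = -96
Clamped end conditions give two more equations: 2h_0·M_0 + h_0·M_1 = 6(Δ_0 - g'(0)) = 24 and h_1·M_1 + 2h_1·M_2 = 6(g'(2) - Δ_1) = 81.
Solving: M_0 = 147/4, M_1 = -99/2, M_2 = 261/4.
On [0, 1], g(x) = 4 - 1·x + 147/8·x² - 115/8·x³.
With x = 3/4: g(3/4) = 3851/512.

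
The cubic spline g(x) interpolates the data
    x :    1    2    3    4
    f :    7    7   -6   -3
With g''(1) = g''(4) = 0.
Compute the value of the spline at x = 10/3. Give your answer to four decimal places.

-6.9012

Put M_i = g'' at the i-th knot. Here h = (1, 1, 1) and Δ = (0, -13, 3), so the interior equations h_(i-1)·M_(i-1) + 2(h_(i-1)+h_i)·M_i + h_i·M_(i+1) = 6(Δ_i − Δ_(i-1)) read
  1·M_0 + 4·M_1 + 1·M_2 = 6(Δ_1 - Δ_0) = -78
  1·M_1 + 4·M_2 + 1·M_3 = 6(Δ_2 - Δ_1) = 96
Natural end conditions: M_0 = M_3 = 0.
Solving the tridiagonal system: M_0 = 0, M_1 = -136/5, M_2 = 154/5, M_3 = 0.
On [3, 4], g(x) = -6 - 109/15·(x - 3) + 77/5·(x - 3)² - 77/15·(x - 3)³.
With (x - 3) = 1/3: g(10/3) = -559/81.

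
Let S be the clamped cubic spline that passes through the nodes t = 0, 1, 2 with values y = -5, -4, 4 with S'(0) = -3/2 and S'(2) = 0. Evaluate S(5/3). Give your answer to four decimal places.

2.4537

With M_i denoting the second derivative at x_i, h_i = 1, 1, and Δ_i = (y_(i+1) − y_i)/h_i = 1, 8:
  1·M_0 + 4·M_1 + 1·M_2 = 6(Δ_1 - Δ_0) = 42
Clamped end conditions give two more equations: 2h_0·M_0 + h_0·M_1 = 6(Δ_0 - S'(0)) = 15 and h_1·M_1 + 2h_1·M_2 = 6(S'(2) - Δ_1) = -48.
Forward elimination and back-substitution give M_0 = -9/4, M_1 = 39/2, M_2 = -135/4.
On [1, 2], S(t) = -4 + 57/8·(t - 1) + 39/4·(t - 1)² - 71/8·(t - 1)³.
With (t - 1) = 2/3: S(5/3) = 265/108.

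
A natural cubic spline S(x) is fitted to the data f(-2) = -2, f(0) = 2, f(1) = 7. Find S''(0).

3

With m_i denoting the second derivative at x_i, h_i = 2, 1, and Δ_i = (y_(i+1) − y_i)/h_i = 2, 5:
  2·m_0 + 6·m_1 + 1·m_2 = 6(Δ_1 - Δ_0) = 18
Natural end conditions: m_0 = m_2 = 0.
Solving the tridiagonal system: m_0 = 0, m_1 = 3, m_2 = 0.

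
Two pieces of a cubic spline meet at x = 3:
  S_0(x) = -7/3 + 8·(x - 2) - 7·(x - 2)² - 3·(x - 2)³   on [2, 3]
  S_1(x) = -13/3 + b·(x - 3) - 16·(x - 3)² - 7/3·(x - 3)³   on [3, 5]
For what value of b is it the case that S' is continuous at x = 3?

-15

S_0'(x) = 8 - 14·(x - 2) - 9·(x - 2)², so S_0'(3) = -15. On the right, S_1'(3) = b, so b = -15.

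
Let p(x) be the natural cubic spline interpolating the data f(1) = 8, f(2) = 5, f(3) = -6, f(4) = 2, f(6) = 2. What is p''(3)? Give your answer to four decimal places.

37.3953

Put σ_i = p'' at the i-th knot. Here h = (1, 1, 1, 2) and Δ = (-3, -11, 8, 0), so the interior equations h_(i-1)·σ_(i-1) + 2(h_(i-1)+h_i)·σ_i + h_i·σ_(i+1) = 6(Δ_i − Δ_(i-1)) read
  1·σ_0 + 4·σ_1 + 1·σ_2 = 6(Δ_1 - Δ_0) = -48
  1·σ_1 + 4·σ_2 + 1·σ_3 = 6(Δ_2 - Δ_1) = 114
  1·σ_2 + 6·σ_3 + 2·σ_4 = 6(Δ_3 - Δ_2) = -48
Natural end conditions: σ_0 = σ_4 = 0.
Hence σ_0 = 0, σ_1 = -918/43, σ_2 = 1608/43, σ_3 = -612/43, σ_4 = 0.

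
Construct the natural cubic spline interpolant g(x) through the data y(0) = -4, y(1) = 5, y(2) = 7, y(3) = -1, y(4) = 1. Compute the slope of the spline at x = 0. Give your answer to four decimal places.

9.9821

Write M_i for g''(x_i). With h_i = 1, 1, 1, 1 and divided differences Δ_i = 9, 2, -8, 2, the continuity of g' gives the tridiagonal system
  1·M_0 + 4·M_1 + 1·M_2 = 6(Δ_1 - Δ_0) = -42
  1·M_1 + 4·M_2 + 1·M_3 = 6(Δ_2 - Δ_1) = -60
  1·M_2 + 4·M_3 + 1·M_4 = 6(Δ_3 - Δ_2) = 60
Natural end conditions: M_0 = M_4 = 0.
Forward elimination and back-substitution give M_0 = 0, M_1 = -165/28, M_2 = -129/7, M_3 = 549/28, M_4 = 0.
On [0, 1], g'(x) = b_0 + 2c_0·x + 3d_0·x² with b_0 = Δ_0 - h_0(2M_0 + M_1)/6 = 559/56, c_0 = M_0/2 = 0, d_0 = (M_1 - M_0)/(6h_0) = -55/56. So g'(0) = 559/56.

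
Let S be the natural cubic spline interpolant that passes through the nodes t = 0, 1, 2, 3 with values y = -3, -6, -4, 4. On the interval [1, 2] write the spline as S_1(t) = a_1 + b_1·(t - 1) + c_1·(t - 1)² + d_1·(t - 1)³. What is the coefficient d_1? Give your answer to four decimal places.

With m_i denoting the second derivative at x_i, h_i = 1, 1, 1, and Δ_i = (y_(i+1) − y_i)/h_i = -3, 2, 8:
  1·m_0 + 4·m_1 + 1·m_2 = 6(Δ_1 - Δ_0) = 30
  1·m_1 + 4·m_2 + 1·m_3 = 6(Δ_2 - Δ_1) = 36
Natural end conditions: m_0 = m_3 = 0.
Solving: m_0 = 0, m_1 = 28/5, m_2 = 38/5, m_3 = 0.
On [1, 2], with S_1(t) = a_1 + b_1·(t - 1) + c_1·(t - 1)² + d_1·(t - 1)³: c_1 = m_1/2 = 14/5, d_1 = (m_2 - m_1)/(6h_1) = 1/3, b_1 = Δ_1 - h_1(2m_1 + m_2)/6 = -17/15.

0.3333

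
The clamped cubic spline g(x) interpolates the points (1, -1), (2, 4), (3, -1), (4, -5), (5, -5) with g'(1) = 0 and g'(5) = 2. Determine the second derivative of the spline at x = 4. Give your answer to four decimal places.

Let σ_i = g''(x_i). Step sizes h_i = 1, 1, 1, 1; slopes of the chords Δ_i = (y_(i+1) - y_i)/h_i = 5, -5, -4, 0.
  1·σ_0 + 4·σ_1 + 1·σ_2 = 6(Δ_1 - Δ_0) = -60
  1·σ_1 + 4·σ_2 + 1·σ_3 = 6(Δ_2 - Δ_1) = 6
  1·σ_2 + 4·σ_3 + 1·σ_4 = 6(Δ_3 - Δ_2) = 24
Clamped end conditions give two more equations: 2h_0·σ_0 + h_0·σ_1 = 6(Δ_0 - g'(1)) = 30 and h_3·σ_3 + 2h_3·σ_4 = 6(g'(5) - Δ_3) = 12.
Forward elimination and back-substitution give σ_0 = 373/14, σ_1 = -163/7, σ_2 = 13/2, σ_3 = 23/7, σ_4 = 61/14.

3.2857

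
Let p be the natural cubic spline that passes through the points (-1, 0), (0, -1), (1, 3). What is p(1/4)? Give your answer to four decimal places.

-0.4102

Write m_i for p''(x_i). With h_i = 1, 1 and divided differences Δ_i = -1, 4, the continuity of p' gives the tridiagonal system
  1·m_0 + 4·m_1 + 1·m_2 = 6(Δ_1 - Δ_0) = 30
Natural end conditions: m_0 = m_2 = 0.
Solving: m_0 = 0, m_1 = 15/2, m_2 = 0.
On [0, 1], p(t) = -1 + 3/2·t + 15/4·t² - 5/4·t³.
With t = 1/4: p(1/4) = -105/256.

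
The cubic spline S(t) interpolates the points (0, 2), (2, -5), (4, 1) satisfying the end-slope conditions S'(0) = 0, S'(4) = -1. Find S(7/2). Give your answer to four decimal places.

0.3320

Put m_i = S'' at the i-th knot. Here h = (2, 2) and Δ = (-7/2, 3), so the interior equations h_(i-1)·m_(i-1) + 2(h_(i-1)+h_i)·m_i + h_i·m_(i+1) = 6(Δ_i − Δ_(i-1)) read
  2·m_0 + 8·m_1 + 2·m_2 = 6(Δ_1 - Δ_0) = 39
Clamped end conditions give two more equations: 2h_0·m_0 + h_0·m_1 = 6(Δ_0 - S'(0)) = -21 and h_1·m_1 + 2h_1·m_2 = 6(S'(4) - Δ_1) = -24.
Hence m_0 = -83/8, m_1 = 41/4, m_2 = -89/8.
On [2, 4], S(t) = -5 - 1/8·(t - 2) + 41/8·(t - 2)² - 57/32·(t - 2)³.
With (t - 2) = 3/2: S(7/2) = 85/256.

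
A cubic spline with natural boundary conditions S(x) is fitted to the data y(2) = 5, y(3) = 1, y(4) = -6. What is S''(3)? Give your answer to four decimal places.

Put M_i = S'' at the i-th knot. Here h = (1, 1) and Δ = (-4, -7), so the interior equations h_(i-1)·M_(i-1) + 2(h_(i-1)+h_i)·M_i + h_i·M_(i+1) = 6(Δ_i − Δ_(i-1)) read
  1·M_0 + 4·M_1 + 1·M_2 = 6(Δ_1 - Δ_0) = -18
Natural end conditions: M_0 = M_2 = 0.
Forward elimination and back-substitution give M_0 = 0, M_1 = -9/2, M_2 = 0.

-4.5000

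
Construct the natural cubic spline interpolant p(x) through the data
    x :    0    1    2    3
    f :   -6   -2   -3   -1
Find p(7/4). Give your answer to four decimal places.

-2.7625

Write M_i for p''(x_i). With h_i = 1, 1, 1 and divided differences Δ_i = 4, -1, 2, the continuity of p' gives the tridiagonal system
  1·M_0 + 4·M_1 + 1·M_2 = 6(Δ_1 - Δ_0) = -30
  1·M_1 + 4·M_2 + 1·M_3 = 6(Δ_2 - Δ_1) = 18
Natural end conditions: M_0 = M_3 = 0.
Hence M_0 = 0, M_1 = -46/5, M_2 = 34/5, M_3 = 0.
On [1, 2], p(x) = -2 + 14/15·(x - 1) - 23/5·(x - 1)² + 8/3·(x - 1)³.
With (x - 1) = 3/4: p(7/4) = -221/80.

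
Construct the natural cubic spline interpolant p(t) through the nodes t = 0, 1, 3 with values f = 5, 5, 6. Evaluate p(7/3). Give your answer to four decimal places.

5.5679

Write m_i for p''(x_i). With h_i = 1, 2 and divided differences Δ_i = 0, 1/2, the continuity of p' gives the tridiagonal system
  1·m_0 + 6·m_1 + 2·m_2 = 6(Δ_1 - Δ_0) = 3
Natural end conditions: m_0 = m_2 = 0.
Forward elimination and back-substitution give m_0 = 0, m_1 = 1/2, m_2 = 0.
On [1, 3], p(t) = 5 + 1/6·(t - 1) + 1/4·(t - 1)² - 1/24·(t - 1)³.
With (t - 1) = 4/3: p(7/3) = 451/81.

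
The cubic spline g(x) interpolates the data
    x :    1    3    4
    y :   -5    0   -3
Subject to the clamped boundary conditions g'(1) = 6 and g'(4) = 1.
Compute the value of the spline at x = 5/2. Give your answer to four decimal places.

Let M_i = g''(x_i). Step sizes h_i = 2, 1; slopes of the chords Δ_i = (y_(i+1) - y_i)/h_i = 5/2, -3.
  2·M_0 + 6·M_1 + 1·M_2 = 6(Δ_1 - Δ_0) = -33
Clamped end conditions give two more equations: 2h_0·M_0 + h_0·M_1 = 6(Δ_0 - g'(1)) = -21 and h_1·M_1 + 2h_1·M_2 = 6(g'(4) - Δ_1) = 24.
Hence M_0 = -17/12, M_1 = -23/3, M_2 = 95/6.
On [1, 3], g(x) = -5 + 6·(x - 1) - 17/24·(x - 1)² - 25/48·(x - 1)³.
With (x - 1) = 3/2: g(5/2) = 83/128.

0.6484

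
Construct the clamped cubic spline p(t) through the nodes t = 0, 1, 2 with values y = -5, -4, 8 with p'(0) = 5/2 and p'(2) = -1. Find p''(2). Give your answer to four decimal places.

Let M_i = p''(x_i). Step sizes h_i = 1, 1; slopes of the chords Δ_i = (y_(i+1) - y_i)/h_i = 1, 12.
  1·M_0 + 4·M_1 + 1·M_2 = 6(Δ_1 - Δ_0) = 66
Clamped end conditions give two more equations: 2h_0·M_0 + h_0·M_1 = 6(Δ_0 - p'(0)) = -9 and h_1·M_1 + 2h_1·M_2 = 6(p'(2) - Δ_1) = -78.
Solving: M_0 = -91/4, M_1 = 73/2, M_2 = -229/4.

-57.2500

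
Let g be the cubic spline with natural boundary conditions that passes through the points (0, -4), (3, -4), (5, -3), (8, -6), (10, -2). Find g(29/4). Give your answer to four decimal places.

Let M_i = g''(x_i). Step sizes h_i = 3, 2, 3, 2; slopes of the chords Δ_i = (y_(i+1) - y_i)/h_i = 0, 1/2, -1, 2.
  3·M_0 + 10·M_1 + 2·M_2 = 6(Δ_1 - Δ_0) = 3
  2·M_1 + 10·M_2 + 3·M_3 = 6(Δ_2 - Δ_1) = -9
  3·M_2 + 10·M_3 + 2·M_4 = 6(Δ_3 - Δ_2) = 18
Natural end conditions: M_0 = M_4 = 0.
Hence M_0 = 0, M_1 = 187/290, M_2 = -50/29, M_3 = 336/145, M_4 = 0.
On [5, 8], g(t) = -3 - 63/145·(t - 5) - 25/29·(t - 5)² + 293/1305·(t - 5)³.
With (t - 5) = 9/4: g(29/4) = -1851/320.

-5.7844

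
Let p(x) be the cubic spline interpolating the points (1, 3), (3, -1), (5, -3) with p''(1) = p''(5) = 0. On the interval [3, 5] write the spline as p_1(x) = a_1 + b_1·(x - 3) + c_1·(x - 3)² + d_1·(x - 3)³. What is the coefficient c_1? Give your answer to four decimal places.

Write M_i for p''(x_i). With h_i = 2, 2 and divided differences Δ_i = -2, -1, the continuity of p' gives the tridiagonal system
  2·M_0 + 8·M_1 + 2·M_2 = 6(Δ_1 - Δ_0) = 6
Natural end conditions: M_0 = M_2 = 0.
Hence M_0 = 0, M_1 = 3/4, M_2 = 0.
On [3, 5], with p_1(x) = a_1 + b_1·(x - 3) + c_1·(x - 3)² + d_1·(x - 3)³: c_1 = M_1/2 = 3/8, d_1 = (M_2 - M_1)/(6h_1) = -1/16, b_1 = Δ_1 - h_1(2M_1 + M_2)/6 = -3/2.

0.3750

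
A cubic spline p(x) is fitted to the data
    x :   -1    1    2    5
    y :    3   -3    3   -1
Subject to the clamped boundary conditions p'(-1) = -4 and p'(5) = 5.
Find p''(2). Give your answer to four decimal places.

-11.6190

Write σ_i for p''(x_i). With h_i = 2, 1, 3 and divided differences Δ_i = -3, 6, -4/3, the continuity of p' gives the tridiagonal system
  2·σ_0 + 6·σ_1 + 1·σ_2 = 6(Δ_1 - Δ_0) = 54
  1·σ_1 + 8·σ_2 + 3·σ_3 = 6(Δ_2 - Δ_1) = -44
Clamped end conditions give two more equations: 2h_0·σ_0 + h_0·σ_1 = 6(Δ_0 - p'(-1)) = 6 and h_2·σ_2 + 2h_2·σ_3 = 6(p'(5) - Δ_2) = 38.
Forward elimination and back-substitution give σ_0 = -100/21, σ_1 = 263/21, σ_2 = -244/21, σ_3 = 85/7.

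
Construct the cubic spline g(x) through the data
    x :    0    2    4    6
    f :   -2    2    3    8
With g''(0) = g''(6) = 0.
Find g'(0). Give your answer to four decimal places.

Let M_i = g''(x_i). Step sizes h_i = 2, 2, 2; slopes of the chords Δ_i = (y_(i+1) - y_i)/h_i = 2, 1/2, 5/2.
  2·M_0 + 8·M_1 + 2·M_2 = 6(Δ_1 - Δ_0) = -9
  2·M_1 + 8·M_2 + 2·M_3 = 6(Δ_2 - Δ_1) = 12
Natural end conditions: M_0 = M_3 = 0.
Solving: M_0 = 0, M_1 = -8/5, M_2 = 19/10, M_3 = 0.
On [0, 2], g'(x) = b_0 + 2c_0·x + 3d_0·x² with b_0 = Δ_0 - h_0(2M_0 + M_1)/6 = 38/15, c_0 = M_0/2 = 0, d_0 = (M_1 - M_0)/(6h_0) = -2/15. So g'(0) = 38/15.

2.5333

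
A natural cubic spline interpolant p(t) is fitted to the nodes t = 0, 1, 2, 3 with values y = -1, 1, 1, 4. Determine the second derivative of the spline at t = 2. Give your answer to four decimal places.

5.6000

With M_i denoting the second derivative at x_i, h_i = 1, 1, 1, and Δ_i = (y_(i+1) − y_i)/h_i = 2, 0, 3:
  1·M_0 + 4·M_1 + 1·M_2 = 6(Δ_1 - Δ_0) = -12
  1·M_1 + 4·M_2 + 1·M_3 = 6(Δ_2 - Δ_1) = 18
Natural end conditions: M_0 = M_3 = 0.
Forward elimination and back-substitution give M_0 = 0, M_1 = -22/5, M_2 = 28/5, M_3 = 0.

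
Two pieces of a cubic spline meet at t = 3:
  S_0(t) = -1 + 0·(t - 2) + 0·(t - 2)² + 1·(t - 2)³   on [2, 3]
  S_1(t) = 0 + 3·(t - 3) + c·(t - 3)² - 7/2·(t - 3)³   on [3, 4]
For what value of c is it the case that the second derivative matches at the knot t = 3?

S_0''(t) = 0 + 6·(t - 2), so S_0''(3) = 6. On the right, S_1''(3) = 2c, so c = 3.

3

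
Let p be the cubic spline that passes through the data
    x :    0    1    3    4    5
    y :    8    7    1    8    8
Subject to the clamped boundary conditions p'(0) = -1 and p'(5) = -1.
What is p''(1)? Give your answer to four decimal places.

Let M_i = p''(x_i). Step sizes h_i = 1, 2, 1, 1; slopes of the chords Δ_i = (y_(i+1) - y_i)/h_i = -1, -3, 7, 0.
  1·M_0 + 6·M_1 + 2·M_2 = 6(Δ_1 - Δ_0) = -12
  2·M_1 + 6·M_2 + 1·M_3 = 6(Δ_2 - Δ_1) = 60
  1·M_2 + 4·M_3 + 1·M_4 = 6(Δ_3 - Δ_2) = -42
Clamped end conditions give two more equations: 2h_0·M_0 + h_0·M_1 = 6(Δ_0 - p'(0)) = 0 and h_3·M_3 + 2h_3·M_4 = 6(p'(5) - Δ_3) = -6.
Solving the tridiagonal system: M_0 = 123/32, M_1 = -123/16, M_2 = 969/64, M_3 = -495/32, M_4 = 303/64.

-7.6875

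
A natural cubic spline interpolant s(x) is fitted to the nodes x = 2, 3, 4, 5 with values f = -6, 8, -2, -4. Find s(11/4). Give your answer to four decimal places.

6.7750

With σ_i denoting the second derivative at x_i, h_i = 1, 1, 1, and Δ_i = (y_(i+1) − y_i)/h_i = 14, -10, -2:
  1·σ_0 + 4·σ_1 + 1·σ_2 = 6(Δ_1 - Δ_0) = -144
  1·σ_1 + 4·σ_2 + 1·σ_3 = 6(Δ_2 - Δ_1) = 48
Natural end conditions: σ_0 = σ_3 = 0.
Solving the tridiagonal system: σ_0 = 0, σ_1 = -208/5, σ_2 = 112/5, σ_3 = 0.
On [2, 3], s(x) = -6 + 314/15·(x - 2) + 0·(x - 2)² - 104/15·(x - 2)³.
With (x - 2) = 3/4: s(11/4) = 271/40.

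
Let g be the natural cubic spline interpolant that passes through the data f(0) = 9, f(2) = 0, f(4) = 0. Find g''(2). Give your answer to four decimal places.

3.3750

With m_i denoting the second derivative at x_i, h_i = 2, 2, and Δ_i = (y_(i+1) − y_i)/h_i = -9/2, 0:
  2·m_0 + 8·m_1 + 2·m_2 = 6(Δ_1 - Δ_0) = 27
Natural end conditions: m_0 = m_2 = 0.
Forward elimination and back-substitution give m_0 = 0, m_1 = 27/8, m_2 = 0.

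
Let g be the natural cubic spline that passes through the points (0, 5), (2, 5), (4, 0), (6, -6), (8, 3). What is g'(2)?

Put σ_i = g'' at the i-th knot. Here h = (2, 2, 2, 2) and Δ = (0, -5/2, -3, 9/2), so the interior equations h_(i-1)·σ_(i-1) + 2(h_(i-1)+h_i)·σ_i + h_i·σ_(i+1) = 6(Δ_i − Δ_(i-1)) read
  2·σ_0 + 8·σ_1 + 2·σ_2 = 6(Δ_1 - Δ_0) = -15
  2·σ_1 + 8·σ_2 + 2·σ_3 = 6(Δ_2 - Δ_1) = -3
  2·σ_2 + 8·σ_3 + 2·σ_4 = 6(Δ_3 - Δ_2) = 45
Natural end conditions: σ_0 = σ_4 = 0.
Hence σ_0 = 0, σ_1 = -3/2, σ_2 = -3/2, σ_3 = 6, σ_4 = 0.
On [2, 4], g'(x) = b_1 + 2c_1·(x - 2) + 3d_1·(x - 2)² with b_1 = Δ_1 - h_1(2σ_1 + σ_2)/6 = -1, c_1 = σ_1/2 = -3/4, d_1 = (σ_2 - σ_1)/(6h_1) = 0. So g'(2) = -1.

-1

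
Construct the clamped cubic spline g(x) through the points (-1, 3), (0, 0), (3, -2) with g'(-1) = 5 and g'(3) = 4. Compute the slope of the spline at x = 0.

-6

Write M_i for g''(x_i). With h_i = 1, 3 and divided differences Δ_i = -3, -2/3, the continuity of g' gives the tridiagonal system
  1·M_0 + 8·M_1 + 3·M_2 = 6(Δ_1 - Δ_0) = 14
Clamped end conditions give two more equations: 2h_0·M_0 + h_0·M_1 = 6(Δ_0 - g'(-1)) = -48 and h_1·M_1 + 2h_1·M_2 = 6(g'(3) - Δ_1) = 28.
Forward elimination and back-substitution give M_0 = -26, M_1 = 4, M_2 = 8/3.
On [0, 3], g'(x) = b_1 + 2c_1·x + 3d_1·x² with b_1 = Δ_1 - h_1(2M_1 + M_2)/6 = -6, c_1 = M_1/2 = 2, d_1 = (M_2 - M_1)/(6h_1) = -2/27. So g'(0) = -6.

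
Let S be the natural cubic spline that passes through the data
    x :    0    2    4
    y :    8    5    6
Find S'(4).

Write M_i for S''(x_i). With h_i = 2, 2 and divided differences Δ_i = -3/2, 1/2, the continuity of S' gives the tridiagonal system
  2·M_0 + 8·M_1 + 2·M_2 = 6(Δ_1 - Δ_0) = 12
Natural end conditions: M_0 = M_2 = 0.
Solving: M_0 = 0, M_1 = 3/2, M_2 = 0.
On [2, 4], S'(x) = b_1 + 2c_1·(x - 2) + 3d_1·(x - 2)² with b_1 = Δ_1 - h_1(2M_1 + M_2)/6 = -1/2, c_1 = M_1/2 = 3/4, d_1 = (M_2 - M_1)/(6h_1) = -1/8. So S'(4) = 1.

1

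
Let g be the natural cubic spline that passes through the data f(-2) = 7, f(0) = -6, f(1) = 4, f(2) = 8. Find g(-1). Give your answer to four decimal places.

-4.1957

With M_i denoting the second derivative at x_i, h_i = 2, 1, 1, and Δ_i = (y_(i+1) − y_i)/h_i = -13/2, 10, 4:
  2·M_0 + 6·M_1 + 1·M_2 = 6(Δ_1 - Δ_0) = 99
  1·M_1 + 4·M_2 + 1·M_3 = 6(Δ_2 - Δ_1) = -36
Natural end conditions: M_0 = M_3 = 0.
Solving the tridiagonal system: M_0 = 0, M_1 = 432/23, M_2 = -315/23, M_3 = 0.
On [-2, 0], g(t) = 7 - 587/46·(t + 2) + 0·(t + 2)² + 36/23·(t + 2)³.
With (t + 2) = 1: g(-1) = -193/46.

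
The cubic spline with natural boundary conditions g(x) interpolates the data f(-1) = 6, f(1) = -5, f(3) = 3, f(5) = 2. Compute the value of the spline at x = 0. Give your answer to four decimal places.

-1.6250

With m_i denoting the second derivative at x_i, h_i = 2, 2, 2, and Δ_i = (y_(i+1) − y_i)/h_i = -11/2, 4, -1/2:
  2·m_0 + 8·m_1 + 2·m_2 = 6(Δ_1 - Δ_0) = 57
  2·m_1 + 8·m_2 + 2·m_3 = 6(Δ_2 - Δ_1) = -27
Natural end conditions: m_0 = m_3 = 0.
Hence m_0 = 0, m_1 = 17/2, m_2 = -11/2, m_3 = 0.
On [-1, 1], g(x) = 6 - 25/3·(x + 1) + 0·(x + 1)² + 17/24·(x + 1)³.
With (x + 1) = 1: g(0) = -13/8.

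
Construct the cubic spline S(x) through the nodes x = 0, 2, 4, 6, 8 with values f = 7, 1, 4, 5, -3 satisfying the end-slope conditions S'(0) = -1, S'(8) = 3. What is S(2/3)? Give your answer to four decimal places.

5.3862

Put M_i = S'' at the i-th knot. Here h = (2, 2, 2, 2) and Δ = (-3, 3/2, 1/2, -4), so the interior equations h_(i-1)·M_(i-1) + 2(h_(i-1)+h_i)·M_i + h_i·M_(i+1) = 6(Δ_i − Δ_(i-1)) read
  2·M_0 + 8·M_1 + 2·M_2 = 6(Δ_1 - Δ_0) = 27
  2·M_1 + 8·M_2 + 2·M_3 = 6(Δ_2 - Δ_1) = -6
  2·M_2 + 8·M_3 + 2·M_4 = 6(Δ_3 - Δ_2) = -27
Clamped end conditions give two more equations: 2h_0·M_0 + h_0·M_1 = 6(Δ_0 - S'(0)) = -12 and h_3·M_3 + 2h_3·M_4 = 6(S'(8) - Δ_3) = 42.
Solving: M_0 = -151/28, M_1 = 67/14, M_2 = -1/4, M_3 = -95/14, M_4 = 389/28.
On [0, 2], S(x) = 7 - 1·x - 151/56·x² + 95/112·x³.
With x = 2/3: S(2/3) = 1018/189.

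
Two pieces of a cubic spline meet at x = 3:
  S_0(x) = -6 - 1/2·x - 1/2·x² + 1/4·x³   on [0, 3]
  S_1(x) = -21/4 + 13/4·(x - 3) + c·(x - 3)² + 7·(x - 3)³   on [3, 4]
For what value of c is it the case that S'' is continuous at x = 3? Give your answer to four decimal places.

1.7500

S_0''(x) = -1 + 3/2·x, so S_0''(3) = 7/2. On the right, S_1''(3) = 2c, so c = 7/4.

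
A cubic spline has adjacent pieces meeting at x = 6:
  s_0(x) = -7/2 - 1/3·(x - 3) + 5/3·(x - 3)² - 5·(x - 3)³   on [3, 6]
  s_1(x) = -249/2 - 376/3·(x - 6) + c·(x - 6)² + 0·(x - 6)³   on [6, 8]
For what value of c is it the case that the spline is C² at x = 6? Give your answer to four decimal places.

s_0''(x) = 10/3 - 30·(x - 3), so s_0''(6) = -260/3. On the right, s_1''(6) = 2c, so c = -130/3.

-43.3333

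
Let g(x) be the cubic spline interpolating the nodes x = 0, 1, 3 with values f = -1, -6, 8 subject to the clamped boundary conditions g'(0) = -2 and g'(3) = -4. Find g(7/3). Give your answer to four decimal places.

With M_i denoting the second derivative at x_i, h_i = 1, 2, and Δ_i = (y_(i+1) − y_i)/h_i = -5, 7:
  1·M_0 + 6·M_1 + 2·M_2 = 6(Δ_1 - Δ_0) = 72
Clamped end conditions give two more equations: 2h_0·M_0 + h_0·M_1 = 6(Δ_0 - g'(0)) = -18 and h_1·M_1 + 2h_1·M_2 = 6(g'(3) - Δ_1) = -66.
Solving: M_0 = -65/3, M_1 = 76/3, M_2 = -175/6.
On [1, 3], g(x) = -6 - 1/6·(x - 1) + 38/3·(x - 1)² - 109/24·(x - 1)³.
With (x - 1) = 4/3: g(7/3) = 448/81.

5.5309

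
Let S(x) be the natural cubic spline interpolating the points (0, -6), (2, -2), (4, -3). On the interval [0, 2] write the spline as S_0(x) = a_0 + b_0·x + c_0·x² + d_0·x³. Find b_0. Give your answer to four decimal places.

Write σ_i for S''(x_i). With h_i = 2, 2 and divided differences Δ_i = 2, -1/2, the continuity of S' gives the tridiagonal system
  2·σ_0 + 8·σ_1 + 2·σ_2 = 6(Δ_1 - Δ_0) = -15
Natural end conditions: σ_0 = σ_2 = 0.
Forward elimination and back-substitution give σ_0 = 0, σ_1 = -15/8, σ_2 = 0.
On [0, 2], with S_0(x) = a_0 + b_0·x + c_0·x² + d_0·x³: c_0 = σ_0/2 = 0, d_0 = (σ_1 - σ_0)/(6h_0) = -5/32, b_0 = Δ_0 - h_0(2σ_0 + σ_1)/6 = 21/8.

2.6250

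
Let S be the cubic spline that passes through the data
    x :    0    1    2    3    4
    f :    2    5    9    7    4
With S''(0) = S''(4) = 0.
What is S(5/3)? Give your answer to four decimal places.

8.1005

Put M_i = S'' at the i-th knot. Here h = (1, 1, 1, 1) and Δ = (3, 4, -2, -3), so the interior equations h_(i-1)·M_(i-1) + 2(h_(i-1)+h_i)·M_i + h_i·M_(i+1) = 6(Δ_i − Δ_(i-1)) read
  1·M_0 + 4·M_1 + 1·M_2 = 6(Δ_1 - Δ_0) = 6
  1·M_1 + 4·M_2 + 1·M_3 = 6(Δ_2 - Δ_1) = -36
  1·M_2 + 4·M_3 + 1·M_4 = 6(Δ_3 - Δ_2) = -6
Natural end conditions: M_0 = M_4 = 0.
Hence M_0 = 0, M_1 = 57/14, M_2 = -72/7, M_3 = 15/14, M_4 = 0.
On [1, 2], S(x) = 5 + 61/14·(x - 1) + 57/28·(x - 1)² - 67/28·(x - 1)³.
With (x - 1) = 2/3: S(5/3) = 1531/189.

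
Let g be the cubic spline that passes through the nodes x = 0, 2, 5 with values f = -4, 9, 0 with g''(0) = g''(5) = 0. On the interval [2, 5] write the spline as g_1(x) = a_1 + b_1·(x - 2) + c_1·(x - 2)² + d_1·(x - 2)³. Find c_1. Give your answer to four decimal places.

Write M_i for g''(x_i). With h_i = 2, 3 and divided differences Δ_i = 13/2, -3, the continuity of g' gives the tridiagonal system
  2·M_0 + 10·M_1 + 3·M_2 = 6(Δ_1 - Δ_0) = -57
Natural end conditions: M_0 = M_2 = 0.
Hence M_0 = 0, M_1 = -57/10, M_2 = 0.
On [2, 5], with g_1(x) = a_1 + b_1·(x - 2) + c_1·(x - 2)² + d_1·(x - 2)³: c_1 = M_1/2 = -57/20, d_1 = (M_2 - M_1)/(6h_1) = 19/60, b_1 = Δ_1 - h_1(2M_1 + M_2)/6 = 27/10.

-2.8500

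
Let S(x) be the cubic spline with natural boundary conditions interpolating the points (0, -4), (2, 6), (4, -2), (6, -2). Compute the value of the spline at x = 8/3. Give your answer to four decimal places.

With M_i denoting the second derivative at x_i, h_i = 2, 2, 2, and Δ_i = (y_(i+1) − y_i)/h_i = 5, -4, 0:
  2·M_0 + 8·M_1 + 2·M_2 = 6(Δ_1 - Δ_0) = -54
  2·M_1 + 8·M_2 + 2·M_3 = 6(Δ_2 - Δ_1) = 24
Natural end conditions: M_0 = M_3 = 0.
Hence M_0 = 0, M_1 = -8, M_2 = 5, M_3 = 0.
On [2, 4], S(x) = 6 - 1/3·(x - 2) - 4·(x - 2)² + 13/12·(x - 2)³.
With (x - 2) = 2/3: S(8/3) = 350/81.

4.3210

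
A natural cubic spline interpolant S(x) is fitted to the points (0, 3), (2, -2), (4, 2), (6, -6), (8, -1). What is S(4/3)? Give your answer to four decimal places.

Write M_i for S''(x_i). With h_i = 2, 2, 2, 2 and divided differences Δ_i = -5/2, 2, -4, 5/2, the continuity of S' gives the tridiagonal system
  2·M_0 + 8·M_1 + 2·M_2 = 6(Δ_1 - Δ_0) = 27
  2·M_1 + 8·M_2 + 2·M_3 = 6(Δ_2 - Δ_1) = -36
  2·M_2 + 8·M_3 + 2·M_4 = 6(Δ_3 - Δ_2) = 39
Natural end conditions: M_0 = M_4 = 0.
Solving: M_0 = 0, M_1 = 21/4, M_2 = -15/2, M_3 = 27/4, M_4 = 0.
On [0, 2], S(x) = 3 - 17/4·x + 0·x² + 7/16·x³.
With x = 4/3: S(4/3) = -44/27.

-1.6296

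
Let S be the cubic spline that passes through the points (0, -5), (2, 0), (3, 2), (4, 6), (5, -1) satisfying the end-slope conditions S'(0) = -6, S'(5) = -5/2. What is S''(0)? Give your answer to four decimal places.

16.7500

Write m_i for S''(x_i). With h_i = 2, 1, 1, 1 and divided differences Δ_i = 5/2, 2, 4, -7, the continuity of S' gives the tridiagonal system
  2·m_0 + 6·m_1 + 1·m_2 = 6(Δ_1 - Δ_0) = -3
  1·m_1 + 4·m_2 + 1·m_3 = 6(Δ_2 - Δ_1) = 12
  1·m_2 + 4·m_3 + 1·m_4 = 6(Δ_3 - Δ_2) = -66
Clamped end conditions give two more equations: 2h_0·m_0 + h_0·m_1 = 6(Δ_0 - S'(0)) = 51 and h_3·m_3 + 2h_3·m_4 = 6(S'(5) - Δ_3) = 27.
Solving: m_0 = 67/4, m_1 = -8, m_2 = 23/2, m_3 = -26, m_4 = 53/2.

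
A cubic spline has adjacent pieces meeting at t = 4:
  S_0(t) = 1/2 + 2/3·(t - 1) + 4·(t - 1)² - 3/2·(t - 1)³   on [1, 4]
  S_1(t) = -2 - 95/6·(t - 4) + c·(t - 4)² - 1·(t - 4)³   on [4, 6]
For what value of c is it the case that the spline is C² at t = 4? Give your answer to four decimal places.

-9.5000

S_0''(t) = 8 - 9·(t - 1), so S_0''(4) = -19. On the right, S_1''(4) = 2c, so c = -19/2.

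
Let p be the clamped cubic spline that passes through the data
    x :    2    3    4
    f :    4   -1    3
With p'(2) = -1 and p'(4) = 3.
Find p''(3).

Write M_i for p''(x_i). With h_i = 1, 1 and divided differences Δ_i = -5, 4, the continuity of p' gives the tridiagonal system
  1·M_0 + 4·M_1 + 1·M_2 = 6(Δ_1 - Δ_0) = 54
Clamped end conditions give two more equations: 2h_0·M_0 + h_0·M_1 = 6(Δ_0 - p'(2)) = -24 and h_1·M_1 + 2h_1·M_2 = 6(p'(4) - Δ_1) = -6.
Solving the tridiagonal system: M_0 = -47/2, M_1 = 23, M_2 = -29/2.

23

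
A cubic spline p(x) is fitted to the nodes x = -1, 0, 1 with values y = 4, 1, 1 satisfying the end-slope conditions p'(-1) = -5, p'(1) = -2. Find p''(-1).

Write m_i for p''(x_i). With h_i = 1, 1 and divided differences Δ_i = -3, 0, the continuity of p' gives the tridiagonal system
  1·m_0 + 4·m_1 + 1·m_2 = 6(Δ_1 - Δ_0) = 18
Clamped end conditions give two more equations: 2h_0·m_0 + h_0·m_1 = 6(Δ_0 - p'(-1)) = 12 and h_1·m_1 + 2h_1·m_2 = 6(p'(1) - Δ_1) = -12.
Solving: m_0 = 3, m_1 = 6, m_2 = -9.

3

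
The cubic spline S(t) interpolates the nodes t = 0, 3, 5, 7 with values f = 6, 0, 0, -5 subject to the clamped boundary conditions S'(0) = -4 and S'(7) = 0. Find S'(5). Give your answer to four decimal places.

-1.9189

Write M_i for S''(x_i). With h_i = 3, 2, 2 and divided differences Δ_i = -2, 0, -5/2, the continuity of S' gives the tridiagonal system
  3·M_0 + 10·M_1 + 2·M_2 = 6(Δ_1 - Δ_0) = 12
  2·M_1 + 8·M_2 + 2·M_3 = 6(Δ_2 - Δ_1) = -15
Clamped end conditions give two more equations: 2h_0·M_0 + h_0·M_1 = 6(Δ_0 - S'(0)) = 12 and h_2·M_2 + 2h_2·M_3 = 6(S'(7) - Δ_2) = 15.
Forward elimination and back-substitution give M_0 = 45/37, M_1 = 58/37, M_2 = -271/74, M_3 = 413/74.
On [5, 7], S'(t) = b_2 + 2c_2·(t - 5) + 3d_2·(t - 5)² with b_2 = Δ_2 - h_2(2M_2 + M_3)/6 = -71/37, c_2 = M_2/2 = -271/148, d_2 = (M_3 - M_2)/(6h_2) = 57/74. So S'(5) = -71/37.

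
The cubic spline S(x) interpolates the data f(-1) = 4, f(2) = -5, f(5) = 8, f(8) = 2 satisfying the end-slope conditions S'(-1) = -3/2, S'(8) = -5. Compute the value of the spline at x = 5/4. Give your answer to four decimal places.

Write m_i for S''(x_i). With h_i = 3, 3, 3 and divided differences Δ_i = -3, 13/3, -2, the continuity of S' gives the tridiagonal system
  3·m_0 + 12·m_1 + 3·m_2 = 6(Δ_1 - Δ_0) = 44
  3·m_1 + 12·m_2 + 3·m_3 = 6(Δ_2 - Δ_1) = -38
Clamped end conditions give two more equations: 2h_0·m_0 + h_0·m_1 = 6(Δ_0 - S'(-1)) = -9 and h_2·m_2 + 2h_2·m_3 = 6(S'(8) - Δ_2) = -18.
Solving the tridiagonal system: m_0 = -40/9, m_1 = 53/9, m_2 = -40/9, m_3 = -7/9.
On [-1, 2], S(x) = 4 - 3/2·(x + 1) - 20/9·(x + 1)² + 31/54·(x + 1)³.
With (x + 1) = 9/4: S(5/4) = -523/128.

-4.0859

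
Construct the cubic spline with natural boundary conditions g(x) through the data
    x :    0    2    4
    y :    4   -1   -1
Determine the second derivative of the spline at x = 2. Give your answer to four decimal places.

Put σ_i = g'' at the i-th knot. Here h = (2, 2) and Δ = (-5/2, 0), so the interior equations h_(i-1)·σ_(i-1) + 2(h_(i-1)+h_i)·σ_i + h_i·σ_(i+1) = 6(Δ_i − Δ_(i-1)) read
  2·σ_0 + 8·σ_1 + 2·σ_2 = 6(Δ_1 - Δ_0) = 15
Natural end conditions: σ_0 = σ_2 = 0.
Hence σ_0 = 0, σ_1 = 15/8, σ_2 = 0.

1.8750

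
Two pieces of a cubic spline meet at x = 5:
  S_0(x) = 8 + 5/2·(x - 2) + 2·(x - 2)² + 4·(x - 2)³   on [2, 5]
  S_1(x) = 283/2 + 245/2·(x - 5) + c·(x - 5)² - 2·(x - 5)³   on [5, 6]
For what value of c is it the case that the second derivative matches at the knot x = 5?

S_0''(x) = 4 + 24·(x - 2), so S_0''(5) = 76. On the right, S_1''(5) = 2c, so c = 38.

38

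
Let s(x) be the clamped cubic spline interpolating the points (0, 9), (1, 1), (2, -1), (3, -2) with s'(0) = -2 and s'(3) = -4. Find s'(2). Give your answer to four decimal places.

0.5333

With M_i denoting the second derivative at x_i, h_i = 1, 1, 1, and Δ_i = (y_(i+1) − y_i)/h_i = -8, -2, -1:
  1·M_0 + 4·M_1 + 1·M_2 = 6(Δ_1 - Δ_0) = 36
  1·M_1 + 4·M_2 + 1·M_3 = 6(Δ_2 - Δ_1) = 6
Clamped end conditions give two more equations: 2h_0·M_0 + h_0·M_1 = 6(Δ_0 - s'(0)) = -36 and h_2·M_2 + 2h_2·M_3 = 6(s'(3) - Δ_2) = -18.
Solving: M_0 = -386/15, M_1 = 232/15, M_2 = -2/15, M_3 = -134/15.
On [2, 3], s'(x) = b_2 + 2c_2·(x - 2) + 3d_2·(x - 2)² with b_2 = Δ_2 - h_2(2M_2 + M_3)/6 = 8/15, c_2 = M_2/2 = -1/15, d_2 = (M_3 - M_2)/(6h_2) = -22/15. So s'(2) = 8/15.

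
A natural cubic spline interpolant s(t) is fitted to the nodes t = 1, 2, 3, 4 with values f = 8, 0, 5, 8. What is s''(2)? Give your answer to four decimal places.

21.6000

Put M_i = s'' at the i-th knot. Here h = (1, 1, 1) and Δ = (-8, 5, 3), so the interior equations h_(i-1)·M_(i-1) + 2(h_(i-1)+h_i)·M_i + h_i·M_(i+1) = 6(Δ_i − Δ_(i-1)) read
  1·M_0 + 4·M_1 + 1·M_2 = 6(Δ_1 - Δ_0) = 78
  1·M_1 + 4·M_2 + 1·M_3 = 6(Δ_2 - Δ_1) = -12
Natural end conditions: M_0 = M_3 = 0.
Hence M_0 = 0, M_1 = 108/5, M_2 = -42/5, M_3 = 0.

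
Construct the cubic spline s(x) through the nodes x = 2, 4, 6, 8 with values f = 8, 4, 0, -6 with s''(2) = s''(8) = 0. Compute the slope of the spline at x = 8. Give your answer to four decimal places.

-3.2667

Let M_i = s''(x_i). Step sizes h_i = 2, 2, 2; slopes of the chords Δ_i = (y_(i+1) - y_i)/h_i = -2, -2, -3.
  2·M_0 + 8·M_1 + 2·M_2 = 6(Δ_1 - Δ_0) = 0
  2·M_1 + 8·M_2 + 2·M_3 = 6(Δ_2 - Δ_1) = -6
Natural end conditions: M_0 = M_3 = 0.
Solving the tridiagonal system: M_0 = 0, M_1 = 1/5, M_2 = -4/5, M_3 = 0.
On [6, 8], s'(x) = b_2 + 2c_2·(x - 6) + 3d_2·(x - 6)² with b_2 = Δ_2 - h_2(2M_2 + M_3)/6 = -37/15, c_2 = M_2/2 = -2/5, d_2 = (M_3 - M_2)/(6h_2) = 1/15. So s'(8) = -49/15.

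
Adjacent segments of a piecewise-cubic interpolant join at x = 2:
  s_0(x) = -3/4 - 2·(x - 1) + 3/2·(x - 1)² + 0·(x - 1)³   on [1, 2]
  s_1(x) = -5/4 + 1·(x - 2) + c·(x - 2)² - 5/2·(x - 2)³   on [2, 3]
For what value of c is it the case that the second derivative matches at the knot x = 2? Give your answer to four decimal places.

s_0''(x) = 3 + 0·(x - 1), so s_0''(2) = 3. On the right, s_1''(2) = 2c, so c = 3/2.

1.5000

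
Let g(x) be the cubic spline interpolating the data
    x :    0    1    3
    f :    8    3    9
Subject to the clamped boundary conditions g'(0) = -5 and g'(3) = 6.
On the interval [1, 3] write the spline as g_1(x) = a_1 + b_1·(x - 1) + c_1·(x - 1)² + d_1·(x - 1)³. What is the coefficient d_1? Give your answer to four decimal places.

-0.7083

Write σ_i for g''(x_i). With h_i = 1, 2 and divided differences Δ_i = -5, 3, the continuity of g' gives the tridiagonal system
  1·σ_0 + 6·σ_1 + 2·σ_2 = 6(Δ_1 - Δ_0) = 48
Clamped end conditions give two more equations: 2h_0·σ_0 + h_0·σ_1 = 6(Δ_0 - g'(0)) = 0 and h_1·σ_1 + 2h_1·σ_2 = 6(g'(3) - Δ_1) = 18.
Hence σ_0 = -13/3, σ_1 = 26/3, σ_2 = 1/6.
On [1, 3], with g_1(x) = a_1 + b_1·(x - 1) + c_1·(x - 1)² + d_1·(x - 1)³: c_1 = σ_1/2 = 13/3, d_1 = (σ_2 - σ_1)/(6h_1) = -17/24, b_1 = Δ_1 - h_1(2σ_1 + σ_2)/6 = -17/6.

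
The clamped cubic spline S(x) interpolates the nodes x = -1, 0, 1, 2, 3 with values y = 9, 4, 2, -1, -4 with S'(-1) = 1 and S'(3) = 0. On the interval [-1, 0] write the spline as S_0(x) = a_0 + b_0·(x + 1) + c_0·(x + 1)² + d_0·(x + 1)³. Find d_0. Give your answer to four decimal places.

Let m_i = S''(x_i). Step sizes h_i = 1, 1, 1, 1; slopes of the chords Δ_i = (y_(i+1) - y_i)/h_i = -5, -2, -3, -3.
  1·m_0 + 4·m_1 + 1·m_2 = 6(Δ_1 - Δ_0) = 18
  1·m_1 + 4·m_2 + 1·m_3 = 6(Δ_2 - Δ_1) = -6
  1·m_2 + 4·m_3 + 1·m_4 = 6(Δ_3 - Δ_2) = 0
Clamped end conditions give two more equations: 2h_0·m_0 + h_0·m_1 = 6(Δ_0 - S'(-1)) = -36 and h_3·m_3 + 2h_3·m_4 = 6(S'(3) - Δ_3) = 18.
Solving: m_0 = -166/7, m_1 = 80/7, m_2 = -4, m_3 = -10/7, m_4 = 68/7.
On [-1, 0], with S_0(x) = a_0 + b_0·(x + 1) + c_0·(x + 1)² + d_0·(x + 1)³: c_0 = m_0/2 = -83/7, d_0 = (m_1 - m_0)/(6h_0) = 41/7, b_0 = Δ_0 - h_0(2m_0 + m_1)/6 = 1.

5.8571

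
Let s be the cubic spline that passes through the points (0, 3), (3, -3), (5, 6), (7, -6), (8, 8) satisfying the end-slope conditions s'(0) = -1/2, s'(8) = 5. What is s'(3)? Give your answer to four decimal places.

Write m_i for s''(x_i). With h_i = 3, 2, 2, 1 and divided differences Δ_i = -2, 9/2, -6, 14, the continuity of s' gives the tridiagonal system
  3·m_0 + 10·m_1 + 2·m_2 = 6(Δ_1 - Δ_0) = 39
  2·m_1 + 8·m_2 + 2·m_3 = 6(Δ_2 - Δ_1) = -63
  2·m_2 + 6·m_3 + 1·m_4 = 6(Δ_3 - Δ_2) = 120
Clamped end conditions give two more equations: 2h_0·m_0 + h_0·m_1 = 6(Δ_0 - s'(0)) = -9 and h_3·m_3 + 2h_3·m_4 = 6(s'(8) - Δ_3) = -54.
Forward elimination and back-substitution give m_0 = -25/4, m_1 = 19/2, m_2 = -149/8, m_3 = 67/2, m_4 = -175/4.
On [3, 5], s'(t) = b_1 + 2c_1·(t - 3) + 3d_1·(t - 3)² with b_1 = Δ_1 - h_1(2m_1 + m_2)/6 = 35/8, c_1 = m_1/2 = 19/4, d_1 = (m_2 - m_1)/(6h_1) = -75/32. So s'(3) = 35/8.

4.3750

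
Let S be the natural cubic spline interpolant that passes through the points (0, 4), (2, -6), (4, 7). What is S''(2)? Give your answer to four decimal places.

8.6250

Let m_i = S''(x_i). Step sizes h_i = 2, 2; slopes of the chords Δ_i = (y_(i+1) - y_i)/h_i = -5, 13/2.
  2·m_0 + 8·m_1 + 2·m_2 = 6(Δ_1 - Δ_0) = 69
Natural end conditions: m_0 = m_2 = 0.
Forward elimination and back-substitution give m_0 = 0, m_1 = 69/8, m_2 = 0.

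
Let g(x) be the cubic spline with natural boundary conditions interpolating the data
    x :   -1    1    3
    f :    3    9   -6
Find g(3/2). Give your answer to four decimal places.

Write M_i for g''(x_i). With h_i = 2, 2 and divided differences Δ_i = 3, -15/2, the continuity of g' gives the tridiagonal system
  2·M_0 + 8·M_1 + 2·M_2 = 6(Δ_1 - Δ_0) = -63
Natural end conditions: M_0 = M_2 = 0.
Hence M_0 = 0, M_1 = -63/8, M_2 = 0.
On [1, 3], g(x) = 9 - 9/4·(x - 1) - 63/16·(x - 1)² + 21/32·(x - 1)³.
With (x - 1) = 1/2: g(3/2) = 1785/256.

6.9727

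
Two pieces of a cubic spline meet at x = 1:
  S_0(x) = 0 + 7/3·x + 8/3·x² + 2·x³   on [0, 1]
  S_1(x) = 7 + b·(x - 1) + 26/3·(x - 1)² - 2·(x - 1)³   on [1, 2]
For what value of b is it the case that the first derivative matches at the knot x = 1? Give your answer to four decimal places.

S_0'(x) = 7/3 + 16/3·x + 6·x², so S_0'(1) = 41/3. On the right, S_1'(1) = b, so b = 41/3.

13.6667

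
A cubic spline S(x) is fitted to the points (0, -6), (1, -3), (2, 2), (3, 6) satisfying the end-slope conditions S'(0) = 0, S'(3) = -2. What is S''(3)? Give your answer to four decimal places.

With M_i denoting the second derivative at x_i, h_i = 1, 1, 1, and Δ_i = (y_(i+1) − y_i)/h_i = 3, 5, 4:
  1·M_0 + 4·M_1 + 1·M_2 = 6(Δ_1 - Δ_0) = 12
  1·M_1 + 4·M_2 + 1·M_3 = 6(Δ_2 - Δ_1) = -6
Clamped end conditions give two more equations: 2h_0·M_0 + h_0·M_1 = 6(Δ_0 - S'(0)) = 18 and h_2·M_2 + 2h_2·M_3 = 6(S'(3) - Δ_2) = -36.
Solving the tridiagonal system: M_0 = 136/15, M_1 = -2/15, M_2 = 52/15, M_3 = -296/15.

-19.7333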